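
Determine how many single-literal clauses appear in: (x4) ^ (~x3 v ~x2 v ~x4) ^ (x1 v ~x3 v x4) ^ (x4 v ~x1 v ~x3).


A unit clause contains exactly one literal.
Unit clauses found: (x4).
Count = 1.

1


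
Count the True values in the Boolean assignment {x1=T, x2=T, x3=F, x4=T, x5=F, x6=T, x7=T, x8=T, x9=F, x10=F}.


The weight is the number of variables assigned True.
True variables: x1, x2, x4, x6, x7, x8.
Weight = 6.

6


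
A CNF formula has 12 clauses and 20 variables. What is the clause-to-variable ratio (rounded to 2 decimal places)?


Clause-to-variable ratio = clauses / variables.
12 / 20 = 0.6.

0.6


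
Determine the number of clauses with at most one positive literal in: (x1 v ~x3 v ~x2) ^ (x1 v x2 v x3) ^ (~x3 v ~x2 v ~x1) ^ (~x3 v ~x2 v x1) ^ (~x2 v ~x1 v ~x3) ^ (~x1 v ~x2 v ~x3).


A Horn clause has at most one positive literal.
Clause 1: 1 positive lit(s) -> Horn
Clause 2: 3 positive lit(s) -> not Horn
Clause 3: 0 positive lit(s) -> Horn
Clause 4: 1 positive lit(s) -> Horn
Clause 5: 0 positive lit(s) -> Horn
Clause 6: 0 positive lit(s) -> Horn
Total Horn clauses = 5.

5


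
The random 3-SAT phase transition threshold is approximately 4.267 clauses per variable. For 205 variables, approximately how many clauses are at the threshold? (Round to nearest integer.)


The 3-SAT phase transition occurs at approximately 4.267 clauses per variable.
m = 4.267 * 205 = 874.735.
Rounded to nearest integer: 875.

875


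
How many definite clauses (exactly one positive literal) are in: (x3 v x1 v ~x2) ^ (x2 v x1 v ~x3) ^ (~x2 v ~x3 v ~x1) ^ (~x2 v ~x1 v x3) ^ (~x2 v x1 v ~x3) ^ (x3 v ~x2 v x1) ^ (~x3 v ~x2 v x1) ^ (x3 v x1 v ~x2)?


A definite clause has exactly one positive literal.
Clause 1: 2 positive -> not definite
Clause 2: 2 positive -> not definite
Clause 3: 0 positive -> not definite
Clause 4: 1 positive -> definite
Clause 5: 1 positive -> definite
Clause 6: 2 positive -> not definite
Clause 7: 1 positive -> definite
Clause 8: 2 positive -> not definite
Definite clause count = 3.

3


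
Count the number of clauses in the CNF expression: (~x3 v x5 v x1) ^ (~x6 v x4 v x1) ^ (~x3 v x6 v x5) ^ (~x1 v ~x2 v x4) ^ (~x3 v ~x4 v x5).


Each group enclosed in parentheses joined by ^ is one clause.
Counting the conjuncts: 5 clauses.

5


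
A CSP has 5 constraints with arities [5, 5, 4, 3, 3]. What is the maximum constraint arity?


The arities are: 5, 5, 4, 3, 3.
Scan for the maximum value.
Maximum arity = 5.

5


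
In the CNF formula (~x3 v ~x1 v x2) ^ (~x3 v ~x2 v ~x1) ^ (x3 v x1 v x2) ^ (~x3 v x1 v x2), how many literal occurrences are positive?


Scan each clause for unnegated literals.
Clause 1: 1 positive; Clause 2: 0 positive; Clause 3: 3 positive; Clause 4: 2 positive.
Total positive literal occurrences = 6.

6


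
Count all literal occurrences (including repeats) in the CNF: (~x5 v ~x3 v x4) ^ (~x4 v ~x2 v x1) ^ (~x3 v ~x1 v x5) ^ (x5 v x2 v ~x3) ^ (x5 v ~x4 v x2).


Clause lengths: 3, 3, 3, 3, 3.
Sum = 3 + 3 + 3 + 3 + 3 = 15.

15


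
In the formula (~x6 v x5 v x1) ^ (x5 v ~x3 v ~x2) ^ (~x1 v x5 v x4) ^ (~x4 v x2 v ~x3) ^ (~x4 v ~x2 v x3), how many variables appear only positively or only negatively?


A pure literal appears in only one polarity across all clauses.
Pure literals: x5 (positive only), x6 (negative only).
Count = 2.

2


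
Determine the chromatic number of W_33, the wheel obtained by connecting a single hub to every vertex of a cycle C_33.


W_33 consists of the cycle C_33 together with a hub vertex adjacent to every cycle vertex.
The cycle C_33 needs 3 colors (odd cycle -> 3).
The hub is adjacent to every cycle vertex, so it must receive a new color distinct from all of them.
Chromatic number = 3 + 1 = 4.

4


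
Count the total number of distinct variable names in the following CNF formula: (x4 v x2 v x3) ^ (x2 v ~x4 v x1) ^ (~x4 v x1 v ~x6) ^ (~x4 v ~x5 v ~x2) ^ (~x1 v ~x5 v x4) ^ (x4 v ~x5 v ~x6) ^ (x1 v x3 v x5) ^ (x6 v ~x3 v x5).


Identify each distinct variable in the formula.
Variables found: x1, x2, x3, x4, x5, x6.
Total distinct variables = 6.

6


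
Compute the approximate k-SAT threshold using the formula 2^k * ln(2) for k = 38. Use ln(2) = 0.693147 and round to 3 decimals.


Using the asymptotic formula: threshold ~ 2^k * ln(2).
2^38 = 274877906944.
274877906944 * 0.693147 = 190530796564.513.

190530796564.513


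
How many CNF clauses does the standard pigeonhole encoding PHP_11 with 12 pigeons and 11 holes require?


The PHP encoding has two parts:
1) At-least-one-hole clauses: 12 (one per pigeon, each with 11 literals).
2) At-most-one-pigeon-per-hole clauses: 11 holes * C(12,2) = 11 * 66 = 726.
Total clauses = 12 + 726 = 738.

738


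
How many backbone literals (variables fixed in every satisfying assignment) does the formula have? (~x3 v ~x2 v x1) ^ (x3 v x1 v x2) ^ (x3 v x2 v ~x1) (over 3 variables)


Find all satisfying assignments: 5 model(s).
Check which variables have the same value in every model.
No variable is fixed across all models.
Backbone size = 0.

0


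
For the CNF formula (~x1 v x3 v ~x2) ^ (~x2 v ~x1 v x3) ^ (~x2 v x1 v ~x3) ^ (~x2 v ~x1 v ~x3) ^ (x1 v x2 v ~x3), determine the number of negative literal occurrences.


Scan each clause for negated literals.
Clause 1: 2 negative; Clause 2: 2 negative; Clause 3: 2 negative; Clause 4: 3 negative; Clause 5: 1 negative.
Total negative literal occurrences = 10.

10


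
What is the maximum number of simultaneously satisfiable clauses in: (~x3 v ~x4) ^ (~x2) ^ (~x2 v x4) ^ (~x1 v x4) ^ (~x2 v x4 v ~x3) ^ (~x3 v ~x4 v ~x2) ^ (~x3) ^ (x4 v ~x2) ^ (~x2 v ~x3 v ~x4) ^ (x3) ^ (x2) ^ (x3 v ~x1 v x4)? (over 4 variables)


Enumerate all 16 truth assignments.
For each, count how many of the 12 clauses are satisfied.
The formula is not fully satisfiable, so the maximum is below 12.
Maximum simultaneously satisfiable clauses = 10.

10


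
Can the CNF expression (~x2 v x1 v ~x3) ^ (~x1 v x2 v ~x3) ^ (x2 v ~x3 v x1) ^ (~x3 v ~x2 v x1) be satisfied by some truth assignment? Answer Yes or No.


Check all 8 possible truth assignments.
Number of satisfying assignments found: 5.
The formula is satisfiable.

Yes


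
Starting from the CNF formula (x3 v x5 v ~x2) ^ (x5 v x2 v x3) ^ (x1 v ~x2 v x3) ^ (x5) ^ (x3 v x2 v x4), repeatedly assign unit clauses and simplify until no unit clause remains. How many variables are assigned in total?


Unit propagation repeatedly assigns the literal in any unit clause, then simplifies.
Assignments in order: x5 = T.
No further unit clauses remain.
Total variables assigned = 1.

1


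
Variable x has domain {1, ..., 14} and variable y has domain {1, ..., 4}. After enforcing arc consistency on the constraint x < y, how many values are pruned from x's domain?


For the constraint x < y, x needs a supporting value in y's domain.
x can be at most 3 (one less than y's maximum).
Valid x values from domain: 3 out of 14.
Pruned = 14 - 3 = 11.

11


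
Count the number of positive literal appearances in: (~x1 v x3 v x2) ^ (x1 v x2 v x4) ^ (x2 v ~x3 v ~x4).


Scan each clause for unnegated literals.
Clause 1: 2 positive; Clause 2: 3 positive; Clause 3: 1 positive.
Total positive literal occurrences = 6.

6


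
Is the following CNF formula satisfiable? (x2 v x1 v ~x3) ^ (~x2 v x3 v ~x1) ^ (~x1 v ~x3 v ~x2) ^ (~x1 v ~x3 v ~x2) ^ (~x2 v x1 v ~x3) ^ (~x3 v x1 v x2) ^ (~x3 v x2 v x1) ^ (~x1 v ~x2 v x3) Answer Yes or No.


Check all 8 possible truth assignments.
Number of satisfying assignments found: 4.
The formula is satisfiable.

Yes


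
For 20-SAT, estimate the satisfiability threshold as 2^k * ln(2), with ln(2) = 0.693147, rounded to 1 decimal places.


Using the asymptotic formula: threshold ~ 2^k * ln(2).
2^20 = 1048576.
1048576 * 0.693147 = 726817.3.

726817.3


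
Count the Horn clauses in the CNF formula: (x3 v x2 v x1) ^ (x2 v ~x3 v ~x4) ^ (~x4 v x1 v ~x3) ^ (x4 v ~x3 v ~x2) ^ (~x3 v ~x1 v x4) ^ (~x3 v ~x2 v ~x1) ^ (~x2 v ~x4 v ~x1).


A Horn clause has at most one positive literal.
Clause 1: 3 positive lit(s) -> not Horn
Clause 2: 1 positive lit(s) -> Horn
Clause 3: 1 positive lit(s) -> Horn
Clause 4: 1 positive lit(s) -> Horn
Clause 5: 1 positive lit(s) -> Horn
Clause 6: 0 positive lit(s) -> Horn
Clause 7: 0 positive lit(s) -> Horn
Total Horn clauses = 6.

6


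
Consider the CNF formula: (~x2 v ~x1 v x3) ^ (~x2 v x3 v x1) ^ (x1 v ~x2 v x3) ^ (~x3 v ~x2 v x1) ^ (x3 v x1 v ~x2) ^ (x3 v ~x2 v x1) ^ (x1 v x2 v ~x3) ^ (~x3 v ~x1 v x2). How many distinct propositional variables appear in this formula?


Identify each distinct variable in the formula.
Variables found: x1, x2, x3.
Total distinct variables = 3.

3


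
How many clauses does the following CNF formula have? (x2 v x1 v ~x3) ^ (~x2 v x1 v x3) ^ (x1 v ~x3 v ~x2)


Each group enclosed in parentheses joined by ^ is one clause.
Counting the conjuncts: 3 clauses.

3


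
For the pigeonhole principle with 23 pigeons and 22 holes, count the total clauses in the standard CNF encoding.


The PHP encoding has two parts:
1) At-least-one-hole clauses: 23 (one per pigeon, each with 22 literals).
2) At-most-one-pigeon-per-hole clauses: 22 holes * C(23,2) = 22 * 253 = 5566.
Total clauses = 23 + 5566 = 5589.

5589


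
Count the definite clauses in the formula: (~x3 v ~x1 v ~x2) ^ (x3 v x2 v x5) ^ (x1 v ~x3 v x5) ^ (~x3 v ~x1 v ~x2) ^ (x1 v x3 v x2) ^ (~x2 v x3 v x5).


A definite clause has exactly one positive literal.
Clause 1: 0 positive -> not definite
Clause 2: 3 positive -> not definite
Clause 3: 2 positive -> not definite
Clause 4: 0 positive -> not definite
Clause 5: 3 positive -> not definite
Clause 6: 2 positive -> not definite
Definite clause count = 0.

0


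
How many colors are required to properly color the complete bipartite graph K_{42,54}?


K_{42,54} is bipartite by definition: the two parts are independent sets, with every edge crossing between them.
Color all vertices in one part with color 1 and all vertices in the other part with color 2.
Since the graph has at least one edge, one color does not suffice.
Chromatic number = 2.

2


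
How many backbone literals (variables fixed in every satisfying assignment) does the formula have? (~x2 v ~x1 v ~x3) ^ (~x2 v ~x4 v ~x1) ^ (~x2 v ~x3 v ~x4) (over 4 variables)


Find all satisfying assignments: 12 model(s).
Check which variables have the same value in every model.
No variable is fixed across all models.
Backbone size = 0.

0


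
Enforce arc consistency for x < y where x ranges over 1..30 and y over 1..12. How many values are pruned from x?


For the constraint x < y, x needs a supporting value in y's domain.
x can be at most 11 (one less than y's maximum).
Valid x values from domain: 11 out of 30.
Pruned = 30 - 11 = 19.

19


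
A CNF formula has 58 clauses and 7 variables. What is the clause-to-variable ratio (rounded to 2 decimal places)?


Clause-to-variable ratio = clauses / variables.
58 / 7 = 8.29.

8.29


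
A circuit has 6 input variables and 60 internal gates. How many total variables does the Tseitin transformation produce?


The Tseitin transformation introduces one auxiliary variable per gate.
Total variables = inputs + gates = 6 + 60 = 66.

66


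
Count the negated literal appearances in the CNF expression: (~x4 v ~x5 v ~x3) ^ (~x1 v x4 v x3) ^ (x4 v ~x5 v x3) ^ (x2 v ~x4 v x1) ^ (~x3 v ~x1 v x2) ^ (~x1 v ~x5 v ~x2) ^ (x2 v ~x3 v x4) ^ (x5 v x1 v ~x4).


Scan each clause for negated literals.
Clause 1: 3 negative; Clause 2: 1 negative; Clause 3: 1 negative; Clause 4: 1 negative; Clause 5: 2 negative; Clause 6: 3 negative; Clause 7: 1 negative; Clause 8: 1 negative.
Total negative literal occurrences = 13.

13


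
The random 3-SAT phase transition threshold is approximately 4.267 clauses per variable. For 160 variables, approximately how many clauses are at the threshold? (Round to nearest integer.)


The 3-SAT phase transition occurs at approximately 4.267 clauses per variable.
m = 4.267 * 160 = 682.72.
Rounded to nearest integer: 683.

683


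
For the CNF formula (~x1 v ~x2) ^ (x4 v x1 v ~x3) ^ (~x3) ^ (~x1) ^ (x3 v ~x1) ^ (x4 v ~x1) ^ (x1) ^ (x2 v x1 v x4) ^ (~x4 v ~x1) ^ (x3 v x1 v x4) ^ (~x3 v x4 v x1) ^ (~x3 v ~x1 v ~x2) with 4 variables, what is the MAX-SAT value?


Enumerate all 16 truth assignments.
For each, count how many of the 12 clauses are satisfied.
The formula is not fully satisfiable, so the maximum is below 12.
Maximum simultaneously satisfiable clauses = 11.

11


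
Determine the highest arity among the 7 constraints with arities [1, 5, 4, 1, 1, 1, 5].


The arities are: 1, 5, 4, 1, 1, 1, 5.
Scan for the maximum value.
Maximum arity = 5.

5


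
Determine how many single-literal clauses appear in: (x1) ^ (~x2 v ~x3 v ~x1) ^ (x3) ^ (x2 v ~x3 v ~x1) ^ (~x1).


A unit clause contains exactly one literal.
Unit clauses found: (x1), (x3), (~x1).
Count = 3.

3


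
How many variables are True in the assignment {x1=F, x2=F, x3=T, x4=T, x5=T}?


The weight is the number of variables assigned True.
True variables: x3, x4, x5.
Weight = 3.

3


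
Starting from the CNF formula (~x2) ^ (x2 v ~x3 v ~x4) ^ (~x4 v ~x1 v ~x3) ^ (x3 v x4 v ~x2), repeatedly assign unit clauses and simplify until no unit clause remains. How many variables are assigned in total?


Unit propagation repeatedly assigns the literal in any unit clause, then simplifies.
Assignments in order: x2 = F.
No further unit clauses remain.
Total variables assigned = 1.

1


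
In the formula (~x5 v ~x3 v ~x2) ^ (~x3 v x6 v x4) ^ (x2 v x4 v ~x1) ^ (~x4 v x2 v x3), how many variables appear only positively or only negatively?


A pure literal appears in only one polarity across all clauses.
Pure literals: x1 (negative only), x5 (negative only), x6 (positive only).
Count = 3.

3


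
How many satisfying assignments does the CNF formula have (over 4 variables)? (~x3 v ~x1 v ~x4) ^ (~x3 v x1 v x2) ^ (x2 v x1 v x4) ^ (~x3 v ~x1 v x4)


Enumerate all 16 truth assignments over 4 variables.
Test each against every clause.
Satisfying assignments found: 9.

9


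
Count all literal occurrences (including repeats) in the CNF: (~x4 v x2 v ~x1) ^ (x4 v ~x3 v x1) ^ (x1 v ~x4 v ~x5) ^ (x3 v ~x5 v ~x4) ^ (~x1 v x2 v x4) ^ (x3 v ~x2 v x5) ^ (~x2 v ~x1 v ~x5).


Clause lengths: 3, 3, 3, 3, 3, 3, 3.
Sum = 3 + 3 + 3 + 3 + 3 + 3 + 3 = 21.

21


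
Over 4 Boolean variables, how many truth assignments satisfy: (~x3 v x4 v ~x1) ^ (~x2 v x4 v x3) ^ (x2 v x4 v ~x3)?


Enumerate all 16 truth assignments over 4 variables.
Test each against every clause.
Satisfying assignments found: 11.

11


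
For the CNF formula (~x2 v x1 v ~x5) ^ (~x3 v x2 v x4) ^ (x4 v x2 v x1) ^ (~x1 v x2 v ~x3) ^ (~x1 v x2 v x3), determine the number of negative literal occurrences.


Scan each clause for negated literals.
Clause 1: 2 negative; Clause 2: 1 negative; Clause 3: 0 negative; Clause 4: 2 negative; Clause 5: 1 negative.
Total negative literal occurrences = 6.

6


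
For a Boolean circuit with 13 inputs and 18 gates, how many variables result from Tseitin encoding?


The Tseitin transformation introduces one auxiliary variable per gate.
Total variables = inputs + gates = 13 + 18 = 31.

31


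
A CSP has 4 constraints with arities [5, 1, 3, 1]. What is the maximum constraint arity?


The arities are: 5, 1, 3, 1.
Scan for the maximum value.
Maximum arity = 5.

5


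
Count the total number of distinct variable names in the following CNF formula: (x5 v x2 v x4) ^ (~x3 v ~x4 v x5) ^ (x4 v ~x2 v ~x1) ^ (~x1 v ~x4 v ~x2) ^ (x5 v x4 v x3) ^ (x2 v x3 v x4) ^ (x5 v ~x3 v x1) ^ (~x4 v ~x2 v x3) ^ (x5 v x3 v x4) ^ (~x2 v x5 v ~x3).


Identify each distinct variable in the formula.
Variables found: x1, x2, x3, x4, x5.
Total distinct variables = 5.

5


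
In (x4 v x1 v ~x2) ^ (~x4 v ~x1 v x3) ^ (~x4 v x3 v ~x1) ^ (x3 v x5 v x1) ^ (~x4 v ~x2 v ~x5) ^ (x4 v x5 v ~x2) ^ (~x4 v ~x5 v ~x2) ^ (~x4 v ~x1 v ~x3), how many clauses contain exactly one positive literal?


A definite clause has exactly one positive literal.
Clause 1: 2 positive -> not definite
Clause 2: 1 positive -> definite
Clause 3: 1 positive -> definite
Clause 4: 3 positive -> not definite
Clause 5: 0 positive -> not definite
Clause 6: 2 positive -> not definite
Clause 7: 0 positive -> not definite
Clause 8: 0 positive -> not definite
Definite clause count = 2.

2


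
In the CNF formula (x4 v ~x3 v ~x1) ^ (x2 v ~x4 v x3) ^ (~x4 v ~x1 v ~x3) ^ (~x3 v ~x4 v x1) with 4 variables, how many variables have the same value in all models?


Find all satisfying assignments: 8 model(s).
Check which variables have the same value in every model.
No variable is fixed across all models.
Backbone size = 0.

0


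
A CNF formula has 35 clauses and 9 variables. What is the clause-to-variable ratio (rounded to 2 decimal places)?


Clause-to-variable ratio = clauses / variables.
35 / 9 = 3.89.

3.89


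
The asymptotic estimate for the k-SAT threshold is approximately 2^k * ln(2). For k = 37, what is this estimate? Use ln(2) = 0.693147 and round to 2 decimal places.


Using the asymptotic formula: threshold ~ 2^k * ln(2).
2^37 = 137438953472.
137438953472 * 0.693147 = 95265398282.26.

95265398282.26


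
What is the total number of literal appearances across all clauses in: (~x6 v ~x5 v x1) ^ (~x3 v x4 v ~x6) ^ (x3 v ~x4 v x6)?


Clause lengths: 3, 3, 3.
Sum = 3 + 3 + 3 = 9.

9


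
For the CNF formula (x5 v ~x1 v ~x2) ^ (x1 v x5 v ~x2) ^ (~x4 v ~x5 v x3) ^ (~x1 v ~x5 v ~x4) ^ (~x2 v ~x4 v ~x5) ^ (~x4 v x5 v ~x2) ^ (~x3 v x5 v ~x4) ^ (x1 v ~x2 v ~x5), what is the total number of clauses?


Each group enclosed in parentheses joined by ^ is one clause.
Counting the conjuncts: 8 clauses.

8


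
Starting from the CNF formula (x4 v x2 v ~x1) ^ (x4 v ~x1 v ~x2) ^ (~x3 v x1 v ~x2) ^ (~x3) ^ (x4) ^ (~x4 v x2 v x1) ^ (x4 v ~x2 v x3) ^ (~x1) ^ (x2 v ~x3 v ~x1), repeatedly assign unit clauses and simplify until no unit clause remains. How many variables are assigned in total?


Unit propagation repeatedly assigns the literal in any unit clause, then simplifies.
Assignments in order: x3 = F, x4 = T, x1 = F, x2 = T.
No further unit clauses remain.
Total variables assigned = 4.

4


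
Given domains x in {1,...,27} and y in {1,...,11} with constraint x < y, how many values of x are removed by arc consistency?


For the constraint x < y, x needs a supporting value in y's domain.
x can be at most 10 (one less than y's maximum).
Valid x values from domain: 10 out of 27.
Pruned = 27 - 10 = 17.

17


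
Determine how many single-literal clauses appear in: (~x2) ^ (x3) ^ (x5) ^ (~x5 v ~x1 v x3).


A unit clause contains exactly one literal.
Unit clauses found: (~x2), (x3), (x5).
Count = 3.

3


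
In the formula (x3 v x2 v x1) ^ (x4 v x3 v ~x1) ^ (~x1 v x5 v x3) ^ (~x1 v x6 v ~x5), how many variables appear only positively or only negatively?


A pure literal appears in only one polarity across all clauses.
Pure literals: x2 (positive only), x3 (positive only), x4 (positive only), x6 (positive only).
Count = 4.

4


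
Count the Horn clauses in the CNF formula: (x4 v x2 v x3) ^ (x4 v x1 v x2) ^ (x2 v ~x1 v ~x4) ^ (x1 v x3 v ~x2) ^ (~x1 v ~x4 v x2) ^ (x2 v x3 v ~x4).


A Horn clause has at most one positive literal.
Clause 1: 3 positive lit(s) -> not Horn
Clause 2: 3 positive lit(s) -> not Horn
Clause 3: 1 positive lit(s) -> Horn
Clause 4: 2 positive lit(s) -> not Horn
Clause 5: 1 positive lit(s) -> Horn
Clause 6: 2 positive lit(s) -> not Horn
Total Horn clauses = 2.

2


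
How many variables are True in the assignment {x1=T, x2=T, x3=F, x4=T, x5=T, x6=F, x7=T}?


The weight is the number of variables assigned True.
True variables: x1, x2, x4, x5, x7.
Weight = 5.

5


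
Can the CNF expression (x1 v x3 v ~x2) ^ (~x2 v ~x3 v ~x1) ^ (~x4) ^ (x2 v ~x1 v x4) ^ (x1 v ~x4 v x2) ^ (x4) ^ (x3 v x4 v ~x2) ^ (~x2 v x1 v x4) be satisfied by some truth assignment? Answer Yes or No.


Check all 16 possible truth assignments.
Number of satisfying assignments found: 0.
The formula is unsatisfiable.

No


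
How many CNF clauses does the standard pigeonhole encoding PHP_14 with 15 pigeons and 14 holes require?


The PHP encoding has two parts:
1) At-least-one-hole clauses: 15 (one per pigeon, each with 14 literals).
2) At-most-one-pigeon-per-hole clauses: 14 holes * C(15,2) = 14 * 105 = 1470.
Total clauses = 15 + 1470 = 1485.

1485


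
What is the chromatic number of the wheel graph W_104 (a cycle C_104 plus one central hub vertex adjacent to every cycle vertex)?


W_104 consists of the cycle C_104 together with a hub vertex adjacent to every cycle vertex.
The cycle C_104 needs 2 colors (even cycle -> 2).
The hub is adjacent to every cycle vertex, so it must receive a new color distinct from all of them.
Chromatic number = 2 + 1 = 3.

3


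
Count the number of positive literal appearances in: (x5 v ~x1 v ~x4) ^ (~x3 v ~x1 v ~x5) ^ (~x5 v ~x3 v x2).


Scan each clause for unnegated literals.
Clause 1: 1 positive; Clause 2: 0 positive; Clause 3: 1 positive.
Total positive literal occurrences = 2.

2


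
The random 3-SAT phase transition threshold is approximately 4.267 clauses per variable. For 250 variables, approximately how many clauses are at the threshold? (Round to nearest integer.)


The 3-SAT phase transition occurs at approximately 4.267 clauses per variable.
m = 4.267 * 250 = 1066.75.
Rounded to nearest integer: 1067.

1067


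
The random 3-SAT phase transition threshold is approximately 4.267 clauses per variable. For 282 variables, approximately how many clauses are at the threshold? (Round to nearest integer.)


The 3-SAT phase transition occurs at approximately 4.267 clauses per variable.
m = 4.267 * 282 = 1203.294.
Rounded to nearest integer: 1203.

1203


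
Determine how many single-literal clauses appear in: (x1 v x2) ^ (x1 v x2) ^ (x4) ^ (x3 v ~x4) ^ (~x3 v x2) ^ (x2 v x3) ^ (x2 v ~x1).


A unit clause contains exactly one literal.
Unit clauses found: (x4).
Count = 1.

1


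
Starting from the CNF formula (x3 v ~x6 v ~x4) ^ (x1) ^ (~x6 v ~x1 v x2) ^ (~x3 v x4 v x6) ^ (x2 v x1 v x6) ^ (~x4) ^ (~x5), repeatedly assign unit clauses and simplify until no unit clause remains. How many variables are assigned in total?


Unit propagation repeatedly assigns the literal in any unit clause, then simplifies.
Assignments in order: x1 = T, x4 = F, x5 = F.
No further unit clauses remain.
Total variables assigned = 3.

3


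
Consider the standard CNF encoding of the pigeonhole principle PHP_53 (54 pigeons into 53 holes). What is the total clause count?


The PHP encoding has two parts:
1) At-least-one-hole clauses: 54 (one per pigeon, each with 53 literals).
2) At-most-one-pigeon-per-hole clauses: 53 holes * C(54,2) = 53 * 1431 = 75843.
Total clauses = 54 + 75843 = 75897.

75897


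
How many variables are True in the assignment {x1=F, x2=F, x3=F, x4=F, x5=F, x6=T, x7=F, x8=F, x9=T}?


The weight is the number of variables assigned True.
True variables: x6, x9.
Weight = 2.

2


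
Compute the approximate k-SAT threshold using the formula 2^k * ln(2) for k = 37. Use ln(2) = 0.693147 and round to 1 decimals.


Using the asymptotic formula: threshold ~ 2^k * ln(2).
2^37 = 137438953472.
137438953472 * 0.693147 = 95265398282.3.

95265398282.3


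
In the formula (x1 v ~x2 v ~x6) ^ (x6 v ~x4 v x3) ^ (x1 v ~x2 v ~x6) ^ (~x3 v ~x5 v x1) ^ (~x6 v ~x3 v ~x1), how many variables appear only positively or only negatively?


A pure literal appears in only one polarity across all clauses.
Pure literals: x2 (negative only), x4 (negative only), x5 (negative only).
Count = 3.

3


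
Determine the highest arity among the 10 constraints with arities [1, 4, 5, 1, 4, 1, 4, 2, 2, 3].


The arities are: 1, 4, 5, 1, 4, 1, 4, 2, 2, 3.
Scan for the maximum value.
Maximum arity = 5.

5


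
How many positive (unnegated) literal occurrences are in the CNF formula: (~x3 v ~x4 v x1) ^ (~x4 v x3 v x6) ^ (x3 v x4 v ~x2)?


Scan each clause for unnegated literals.
Clause 1: 1 positive; Clause 2: 2 positive; Clause 3: 2 positive.
Total positive literal occurrences = 5.

5


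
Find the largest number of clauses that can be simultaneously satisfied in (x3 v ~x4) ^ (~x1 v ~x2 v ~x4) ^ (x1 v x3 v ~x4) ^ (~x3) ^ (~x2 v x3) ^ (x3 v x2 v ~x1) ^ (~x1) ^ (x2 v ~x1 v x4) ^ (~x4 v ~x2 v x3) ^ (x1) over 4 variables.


Enumerate all 16 truth assignments.
For each, count how many of the 10 clauses are satisfied.
The formula is not fully satisfiable, so the maximum is below 10.
Maximum simultaneously satisfiable clauses = 9.

9


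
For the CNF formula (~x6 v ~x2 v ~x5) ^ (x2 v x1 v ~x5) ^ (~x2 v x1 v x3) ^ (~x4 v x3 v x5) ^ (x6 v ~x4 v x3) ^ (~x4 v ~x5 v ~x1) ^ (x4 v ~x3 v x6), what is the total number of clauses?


Each group enclosed in parentheses joined by ^ is one clause.
Counting the conjuncts: 7 clauses.

7


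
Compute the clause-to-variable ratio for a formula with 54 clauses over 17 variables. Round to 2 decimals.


Clause-to-variable ratio = clauses / variables.
54 / 17 = 3.18.

3.18


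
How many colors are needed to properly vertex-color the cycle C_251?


An odd cycle cannot be 2-colored: alternating two colors around the cycle returns to the start with a conflict.
Since 251 is odd, three colors are required (and three suffice).
Chromatic number = 3.

3


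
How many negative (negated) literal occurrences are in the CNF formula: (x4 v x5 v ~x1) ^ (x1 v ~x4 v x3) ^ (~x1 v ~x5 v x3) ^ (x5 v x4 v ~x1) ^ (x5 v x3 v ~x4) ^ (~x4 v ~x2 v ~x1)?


Scan each clause for negated literals.
Clause 1: 1 negative; Clause 2: 1 negative; Clause 3: 2 negative; Clause 4: 1 negative; Clause 5: 1 negative; Clause 6: 3 negative.
Total negative literal occurrences = 9.

9


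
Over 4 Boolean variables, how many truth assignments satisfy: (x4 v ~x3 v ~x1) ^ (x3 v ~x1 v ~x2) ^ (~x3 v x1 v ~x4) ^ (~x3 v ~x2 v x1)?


Enumerate all 16 truth assignments over 4 variables.
Test each against every clause.
Satisfying assignments found: 9.

9


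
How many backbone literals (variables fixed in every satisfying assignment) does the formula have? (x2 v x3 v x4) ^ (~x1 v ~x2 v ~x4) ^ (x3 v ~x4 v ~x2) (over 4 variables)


Find all satisfying assignments: 11 model(s).
Check which variables have the same value in every model.
No variable is fixed across all models.
Backbone size = 0.

0


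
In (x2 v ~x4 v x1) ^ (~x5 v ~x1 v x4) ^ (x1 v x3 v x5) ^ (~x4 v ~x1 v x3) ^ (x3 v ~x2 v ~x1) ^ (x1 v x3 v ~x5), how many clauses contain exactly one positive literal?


A definite clause has exactly one positive literal.
Clause 1: 2 positive -> not definite
Clause 2: 1 positive -> definite
Clause 3: 3 positive -> not definite
Clause 4: 1 positive -> definite
Clause 5: 1 positive -> definite
Clause 6: 2 positive -> not definite
Definite clause count = 3.

3


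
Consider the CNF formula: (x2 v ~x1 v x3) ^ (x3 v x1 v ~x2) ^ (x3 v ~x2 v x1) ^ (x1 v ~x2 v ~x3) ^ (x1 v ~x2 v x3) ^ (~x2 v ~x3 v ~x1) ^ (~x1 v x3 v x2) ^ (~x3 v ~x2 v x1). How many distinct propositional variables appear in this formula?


Identify each distinct variable in the formula.
Variables found: x1, x2, x3.
Total distinct variables = 3.

3


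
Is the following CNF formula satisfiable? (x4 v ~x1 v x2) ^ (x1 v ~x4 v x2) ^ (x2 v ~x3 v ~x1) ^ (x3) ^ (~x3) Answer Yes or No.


Check all 16 possible truth assignments.
Number of satisfying assignments found: 0.
The formula is unsatisfiable.

No


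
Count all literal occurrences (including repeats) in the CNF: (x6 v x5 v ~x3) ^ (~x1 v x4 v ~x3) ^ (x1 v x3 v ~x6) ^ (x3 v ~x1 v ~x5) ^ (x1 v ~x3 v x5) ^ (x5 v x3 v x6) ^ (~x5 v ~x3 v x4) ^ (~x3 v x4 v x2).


Clause lengths: 3, 3, 3, 3, 3, 3, 3, 3.
Sum = 3 + 3 + 3 + 3 + 3 + 3 + 3 + 3 = 24.

24


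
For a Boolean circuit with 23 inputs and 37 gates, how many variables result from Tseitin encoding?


The Tseitin transformation introduces one auxiliary variable per gate.
Total variables = inputs + gates = 23 + 37 = 60.

60


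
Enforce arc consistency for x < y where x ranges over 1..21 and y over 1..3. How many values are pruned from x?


For the constraint x < y, x needs a supporting value in y's domain.
x can be at most 2 (one less than y's maximum).
Valid x values from domain: 2 out of 21.
Pruned = 21 - 2 = 19.

19


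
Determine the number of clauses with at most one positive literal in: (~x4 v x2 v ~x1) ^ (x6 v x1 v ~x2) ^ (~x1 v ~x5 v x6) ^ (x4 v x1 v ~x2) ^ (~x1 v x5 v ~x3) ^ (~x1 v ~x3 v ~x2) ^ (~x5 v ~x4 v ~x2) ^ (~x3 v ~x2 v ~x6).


A Horn clause has at most one positive literal.
Clause 1: 1 positive lit(s) -> Horn
Clause 2: 2 positive lit(s) -> not Horn
Clause 3: 1 positive lit(s) -> Horn
Clause 4: 2 positive lit(s) -> not Horn
Clause 5: 1 positive lit(s) -> Horn
Clause 6: 0 positive lit(s) -> Horn
Clause 7: 0 positive lit(s) -> Horn
Clause 8: 0 positive lit(s) -> Horn
Total Horn clauses = 6.

6


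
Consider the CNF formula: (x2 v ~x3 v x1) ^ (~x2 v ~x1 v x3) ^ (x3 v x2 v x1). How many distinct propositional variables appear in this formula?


Identify each distinct variable in the formula.
Variables found: x1, x2, x3.
Total distinct variables = 3.

3


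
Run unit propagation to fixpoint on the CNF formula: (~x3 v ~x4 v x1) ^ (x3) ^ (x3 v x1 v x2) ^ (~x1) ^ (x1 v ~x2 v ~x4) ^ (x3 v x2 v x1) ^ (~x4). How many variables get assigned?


Unit propagation repeatedly assigns the literal in any unit clause, then simplifies.
Assignments in order: x3 = T, x1 = F, x4 = F.
No further unit clauses remain.
Total variables assigned = 3.

3


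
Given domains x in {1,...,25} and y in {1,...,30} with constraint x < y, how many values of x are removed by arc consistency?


For the constraint x < y, x needs a supporting value in y's domain.
x can be at most 29 (one less than y's maximum).
Valid x values from domain: 25 out of 25.
Pruned = 25 - 25 = 0.

0


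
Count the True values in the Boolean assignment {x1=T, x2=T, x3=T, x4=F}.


The weight is the number of variables assigned True.
True variables: x1, x2, x3.
Weight = 3.

3


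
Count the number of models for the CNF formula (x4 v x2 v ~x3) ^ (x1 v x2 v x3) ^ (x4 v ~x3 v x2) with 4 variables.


Enumerate all 16 truth assignments over 4 variables.
Test each against every clause.
Satisfying assignments found: 12.

12


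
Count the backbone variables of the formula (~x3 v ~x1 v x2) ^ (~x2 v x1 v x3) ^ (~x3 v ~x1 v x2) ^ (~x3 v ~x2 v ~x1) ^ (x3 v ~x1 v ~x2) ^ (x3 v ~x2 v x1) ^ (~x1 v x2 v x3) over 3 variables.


Find all satisfying assignments: 3 model(s).
Check which variables have the same value in every model.
Fixed variables: x1=F.
Backbone size = 1.

1


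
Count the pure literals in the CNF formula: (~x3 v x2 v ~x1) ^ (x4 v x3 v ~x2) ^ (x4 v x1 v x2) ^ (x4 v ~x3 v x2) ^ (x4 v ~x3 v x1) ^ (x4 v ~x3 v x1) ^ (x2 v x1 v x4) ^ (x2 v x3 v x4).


A pure literal appears in only one polarity across all clauses.
Pure literals: x4 (positive only).
Count = 1.

1


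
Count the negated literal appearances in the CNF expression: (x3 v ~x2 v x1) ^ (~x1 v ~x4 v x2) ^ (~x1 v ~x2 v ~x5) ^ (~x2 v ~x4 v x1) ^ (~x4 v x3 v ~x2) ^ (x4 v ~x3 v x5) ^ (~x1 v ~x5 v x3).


Scan each clause for negated literals.
Clause 1: 1 negative; Clause 2: 2 negative; Clause 3: 3 negative; Clause 4: 2 negative; Clause 5: 2 negative; Clause 6: 1 negative; Clause 7: 2 negative.
Total negative literal occurrences = 13.

13


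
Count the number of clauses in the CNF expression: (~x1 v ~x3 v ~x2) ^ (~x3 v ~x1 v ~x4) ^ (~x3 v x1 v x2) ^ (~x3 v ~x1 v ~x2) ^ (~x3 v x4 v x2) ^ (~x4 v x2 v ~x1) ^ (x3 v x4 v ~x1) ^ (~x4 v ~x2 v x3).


Each group enclosed in parentheses joined by ^ is one clause.
Counting the conjuncts: 8 clauses.

8


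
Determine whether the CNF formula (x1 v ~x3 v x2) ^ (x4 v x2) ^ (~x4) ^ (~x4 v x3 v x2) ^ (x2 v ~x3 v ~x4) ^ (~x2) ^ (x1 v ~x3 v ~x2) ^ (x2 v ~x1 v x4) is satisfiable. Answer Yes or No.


Check all 16 possible truth assignments.
Number of satisfying assignments found: 0.
The formula is unsatisfiable.

No


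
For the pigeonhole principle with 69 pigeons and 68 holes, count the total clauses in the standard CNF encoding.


The PHP encoding has two parts:
1) At-least-one-hole clauses: 69 (one per pigeon, each with 68 literals).
2) At-most-one-pigeon-per-hole clauses: 68 holes * C(69,2) = 68 * 2346 = 159528.
Total clauses = 69 + 159528 = 159597.

159597


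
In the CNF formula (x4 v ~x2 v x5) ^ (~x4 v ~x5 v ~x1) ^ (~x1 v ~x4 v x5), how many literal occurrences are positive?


Scan each clause for unnegated literals.
Clause 1: 2 positive; Clause 2: 0 positive; Clause 3: 1 positive.
Total positive literal occurrences = 3.

3


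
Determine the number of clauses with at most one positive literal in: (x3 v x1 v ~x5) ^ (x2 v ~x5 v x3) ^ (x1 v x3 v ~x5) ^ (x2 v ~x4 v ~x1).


A Horn clause has at most one positive literal.
Clause 1: 2 positive lit(s) -> not Horn
Clause 2: 2 positive lit(s) -> not Horn
Clause 3: 2 positive lit(s) -> not Horn
Clause 4: 1 positive lit(s) -> Horn
Total Horn clauses = 1.

1


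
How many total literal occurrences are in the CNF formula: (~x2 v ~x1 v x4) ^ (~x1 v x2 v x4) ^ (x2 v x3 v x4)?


Clause lengths: 3, 3, 3.
Sum = 3 + 3 + 3 = 9.

9


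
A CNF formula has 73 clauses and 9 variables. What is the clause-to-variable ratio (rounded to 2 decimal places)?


Clause-to-variable ratio = clauses / variables.
73 / 9 = 8.11.

8.11


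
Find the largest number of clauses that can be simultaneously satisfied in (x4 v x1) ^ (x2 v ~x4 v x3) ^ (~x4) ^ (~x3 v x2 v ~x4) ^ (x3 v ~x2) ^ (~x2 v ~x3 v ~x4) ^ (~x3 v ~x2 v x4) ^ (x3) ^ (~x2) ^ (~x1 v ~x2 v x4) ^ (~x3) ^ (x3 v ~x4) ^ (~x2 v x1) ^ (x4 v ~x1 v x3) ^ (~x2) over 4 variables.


Enumerate all 16 truth assignments.
For each, count how many of the 15 clauses are satisfied.
The formula is not fully satisfiable, so the maximum is below 15.
Maximum simultaneously satisfiable clauses = 14.

14


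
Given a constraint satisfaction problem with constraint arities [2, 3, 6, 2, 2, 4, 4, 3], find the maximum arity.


The arities are: 2, 3, 6, 2, 2, 4, 4, 3.
Scan for the maximum value.
Maximum arity = 6.

6


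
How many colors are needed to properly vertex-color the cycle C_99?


An odd cycle cannot be 2-colored: alternating two colors around the cycle returns to the start with a conflict.
Since 99 is odd, three colors are required (and three suffice).
Chromatic number = 3.

3


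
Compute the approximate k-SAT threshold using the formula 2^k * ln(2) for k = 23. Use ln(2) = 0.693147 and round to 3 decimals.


Using the asymptotic formula: threshold ~ 2^k * ln(2).
2^23 = 8388608.
8388608 * 0.693147 = 5814538.469.

5814538.469


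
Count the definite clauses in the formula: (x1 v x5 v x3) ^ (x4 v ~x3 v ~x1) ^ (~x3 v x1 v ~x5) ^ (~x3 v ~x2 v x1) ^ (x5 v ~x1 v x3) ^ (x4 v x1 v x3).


A definite clause has exactly one positive literal.
Clause 1: 3 positive -> not definite
Clause 2: 1 positive -> definite
Clause 3: 1 positive -> definite
Clause 4: 1 positive -> definite
Clause 5: 2 positive -> not definite
Clause 6: 3 positive -> not definite
Definite clause count = 3.

3


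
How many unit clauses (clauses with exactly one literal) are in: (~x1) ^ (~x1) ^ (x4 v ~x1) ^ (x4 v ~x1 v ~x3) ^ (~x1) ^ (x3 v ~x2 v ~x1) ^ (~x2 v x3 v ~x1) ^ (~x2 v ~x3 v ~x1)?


A unit clause contains exactly one literal.
Unit clauses found: (~x1), (~x1), (~x1).
Count = 3.

3


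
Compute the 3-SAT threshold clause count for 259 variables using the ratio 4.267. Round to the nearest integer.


The 3-SAT phase transition occurs at approximately 4.267 clauses per variable.
m = 4.267 * 259 = 1105.153.
Rounded to nearest integer: 1105.

1105


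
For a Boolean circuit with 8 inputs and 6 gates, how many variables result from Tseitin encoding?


The Tseitin transformation introduces one auxiliary variable per gate.
Total variables = inputs + gates = 8 + 6 = 14.

14


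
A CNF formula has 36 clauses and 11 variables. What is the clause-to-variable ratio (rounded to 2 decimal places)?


Clause-to-variable ratio = clauses / variables.
36 / 11 = 3.27.

3.27


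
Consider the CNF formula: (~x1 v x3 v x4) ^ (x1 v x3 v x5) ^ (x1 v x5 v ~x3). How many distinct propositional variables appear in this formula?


Identify each distinct variable in the formula.
Variables found: x1, x3, x4, x5.
Total distinct variables = 4.

4


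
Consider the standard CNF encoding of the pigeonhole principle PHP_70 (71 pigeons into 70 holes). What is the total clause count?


The PHP encoding has two parts:
1) At-least-one-hole clauses: 71 (one per pigeon, each with 70 literals).
2) At-most-one-pigeon-per-hole clauses: 70 holes * C(71,2) = 70 * 2485 = 173950.
Total clauses = 71 + 173950 = 174021.

174021


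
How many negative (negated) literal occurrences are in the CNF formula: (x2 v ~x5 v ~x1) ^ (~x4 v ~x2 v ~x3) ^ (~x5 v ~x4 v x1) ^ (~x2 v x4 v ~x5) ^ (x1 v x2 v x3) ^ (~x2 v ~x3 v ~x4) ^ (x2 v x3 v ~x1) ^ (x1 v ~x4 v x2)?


Scan each clause for negated literals.
Clause 1: 2 negative; Clause 2: 3 negative; Clause 3: 2 negative; Clause 4: 2 negative; Clause 5: 0 negative; Clause 6: 3 negative; Clause 7: 1 negative; Clause 8: 1 negative.
Total negative literal occurrences = 14.

14


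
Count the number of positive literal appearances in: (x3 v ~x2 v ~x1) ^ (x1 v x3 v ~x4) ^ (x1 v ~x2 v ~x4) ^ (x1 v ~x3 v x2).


Scan each clause for unnegated literals.
Clause 1: 1 positive; Clause 2: 2 positive; Clause 3: 1 positive; Clause 4: 2 positive.
Total positive literal occurrences = 6.

6


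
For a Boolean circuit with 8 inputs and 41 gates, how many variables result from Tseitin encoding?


The Tseitin transformation introduces one auxiliary variable per gate.
Total variables = inputs + gates = 8 + 41 = 49.

49


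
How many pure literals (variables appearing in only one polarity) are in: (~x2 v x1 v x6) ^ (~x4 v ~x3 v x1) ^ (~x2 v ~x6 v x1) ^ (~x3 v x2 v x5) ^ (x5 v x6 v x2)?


A pure literal appears in only one polarity across all clauses.
Pure literals: x1 (positive only), x3 (negative only), x4 (negative only), x5 (positive only).
Count = 4.

4


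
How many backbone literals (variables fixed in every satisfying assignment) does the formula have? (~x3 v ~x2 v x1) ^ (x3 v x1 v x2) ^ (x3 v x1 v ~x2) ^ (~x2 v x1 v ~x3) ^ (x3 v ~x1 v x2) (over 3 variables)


Find all satisfying assignments: 4 model(s).
Check which variables have the same value in every model.
No variable is fixed across all models.
Backbone size = 0.

0


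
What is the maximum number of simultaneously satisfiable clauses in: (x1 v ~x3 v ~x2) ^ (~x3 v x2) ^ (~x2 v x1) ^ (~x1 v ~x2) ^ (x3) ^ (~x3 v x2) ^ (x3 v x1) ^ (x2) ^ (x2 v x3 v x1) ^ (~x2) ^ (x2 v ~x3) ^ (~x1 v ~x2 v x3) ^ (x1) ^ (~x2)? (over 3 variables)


Enumerate all 8 truth assignments.
For each, count how many of the 14 clauses are satisfied.
The formula is not fully satisfiable, so the maximum is below 14.
Maximum simultaneously satisfiable clauses = 12.

12


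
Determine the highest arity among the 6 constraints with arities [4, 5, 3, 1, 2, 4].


The arities are: 4, 5, 3, 1, 2, 4.
Scan for the maximum value.
Maximum arity = 5.

5


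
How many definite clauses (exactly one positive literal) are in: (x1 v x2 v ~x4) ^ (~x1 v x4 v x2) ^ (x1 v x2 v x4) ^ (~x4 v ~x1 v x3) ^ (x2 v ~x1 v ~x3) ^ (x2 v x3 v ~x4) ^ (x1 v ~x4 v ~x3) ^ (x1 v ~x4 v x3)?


A definite clause has exactly one positive literal.
Clause 1: 2 positive -> not definite
Clause 2: 2 positive -> not definite
Clause 3: 3 positive -> not definite
Clause 4: 1 positive -> definite
Clause 5: 1 positive -> definite
Clause 6: 2 positive -> not definite
Clause 7: 1 positive -> definite
Clause 8: 2 positive -> not definite
Definite clause count = 3.

3


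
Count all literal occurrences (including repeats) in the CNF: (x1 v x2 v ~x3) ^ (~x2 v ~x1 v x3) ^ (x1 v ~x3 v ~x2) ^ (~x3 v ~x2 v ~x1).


Clause lengths: 3, 3, 3, 3.
Sum = 3 + 3 + 3 + 3 = 12.

12
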